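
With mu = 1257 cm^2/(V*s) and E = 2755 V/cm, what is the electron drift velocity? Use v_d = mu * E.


Step 1: v_d = mu * E
Step 2: v_d = 1257 * 2755 = 3463035
Step 3: v_d = 3.46e+06 cm/s

3.46e+06


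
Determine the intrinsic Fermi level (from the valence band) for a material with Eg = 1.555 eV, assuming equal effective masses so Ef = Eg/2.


Step 1: For an intrinsic semiconductor, the Fermi level sits at midgap.
Step 2: Ef = Eg / 2 = 1.555 / 2 = 0.7775 eV

0.7775


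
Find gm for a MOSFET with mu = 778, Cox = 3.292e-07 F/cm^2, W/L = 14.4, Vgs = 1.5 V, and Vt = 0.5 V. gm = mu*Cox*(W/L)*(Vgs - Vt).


Step 1: Vov = Vgs - Vt = 1.5 - 0.5 = 1.0 V
Step 2: gm = mu * Cox * (W/L) * Vov
Step 3: gm = 778 * 3.292e-07 * 14.4 * 1.0 = 3.69e-03 S

3.69e-03


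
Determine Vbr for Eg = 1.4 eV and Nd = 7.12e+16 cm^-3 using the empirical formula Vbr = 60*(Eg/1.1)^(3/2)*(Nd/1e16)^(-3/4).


Step 1: Eg/1.1 = 1.4/1.1 = 1.272727
Step 2: (Eg/1.1)^1.5 = 1.272727^1.5 = 1.435830
Step 3: (Nd/1e16)^(-0.75) = (7.12)^(-0.75) = 0.229425
Step 4: Vbr = 60 * 1.435830 * 0.229425 = 19.8 V

19.8


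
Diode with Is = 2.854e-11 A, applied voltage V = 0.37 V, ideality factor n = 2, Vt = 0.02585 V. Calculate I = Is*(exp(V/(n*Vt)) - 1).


Step 1: V/(n*Vt) = 0.37/(2*0.02585) = 7.1567
Step 2: exp(7.1567) = 1.2827e+03
Step 3: I = 2.854e-11 * (1.2827e+03 - 1) = 3.66e-08 A

3.66e-08


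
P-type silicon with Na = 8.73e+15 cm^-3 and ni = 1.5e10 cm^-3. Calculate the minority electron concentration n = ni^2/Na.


Step 1: Majority hole concentration p ≈ Na = 8.73e+15 cm^-3
Step 2: n = ni^2 / Na = (1.5e10)^2 / 8.73e+15
Step 3: n = 2.58e+04 cm^-3

2.58e+04


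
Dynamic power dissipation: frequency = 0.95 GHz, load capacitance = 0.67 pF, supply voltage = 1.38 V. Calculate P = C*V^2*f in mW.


Step 1: V^2 = 1.38^2 = 1.9044 V^2
Step 2: P = C*V^2*f = 0.67e-12 F * 1.9044 * 0.95e9 Hz
Step 3: P = 1.2121506e-03 W
Step 4: P = 1.212 mW

1.212


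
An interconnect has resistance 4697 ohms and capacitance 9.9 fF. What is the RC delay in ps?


Step 1: tau = R * C
Step 2: tau = 4697 * 9.9 fF = 4697 * 9.9e-15 F
Step 3: tau = 4.65003e-11 s = 46.5003 ps

46.5003


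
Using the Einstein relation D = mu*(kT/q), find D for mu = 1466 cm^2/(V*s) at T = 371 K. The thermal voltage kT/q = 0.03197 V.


Step 1: D = mu * (kT/q)
Step 2: D = 1466 * 0.03197
Step 3: D = 46.87 cm^2/s

46.87


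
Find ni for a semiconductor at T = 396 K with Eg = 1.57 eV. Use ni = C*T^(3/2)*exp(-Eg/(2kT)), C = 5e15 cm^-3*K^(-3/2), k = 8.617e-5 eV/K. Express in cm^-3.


Step 1: Compute kT = 8.617e-5 * 396 = 0.03412332 eV
Step 2: Exponent = -Eg/(2kT) = -1.57/(2*0.03412332) = -23.00480
Step 3: T^(3/2) = 396^1.5 = 7880.30
Step 4: ni = 5e15 * 7880.30 * exp(-23.00480) = 4.02e+09 cm^-3

4.02e+09


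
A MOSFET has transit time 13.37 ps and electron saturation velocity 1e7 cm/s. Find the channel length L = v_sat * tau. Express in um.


Step 1: tau in seconds = 13.37 ps * 1e-12 = 1.3370e-11 s
Step 2: L = v_sat * tau = 1e7 * 1.3370e-11 = 1.3370e-04 cm
Step 3: L in um = 1.3370e-04 * 1e4 = 1.337 um

1.337


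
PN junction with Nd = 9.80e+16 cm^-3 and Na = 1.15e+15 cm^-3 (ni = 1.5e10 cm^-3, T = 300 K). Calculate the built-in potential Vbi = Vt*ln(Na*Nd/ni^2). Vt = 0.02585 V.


Step 1: Compute Na*Nd/ni^2 = 1.15e+15 * 9.80e+16 / (1.5e10)^2 = 5.0089e+11
Step 2: ln(5.0089e+11) = 26.9397
Step 3: Vbi = 0.02585 * 26.9397 = 0.696 V

0.696


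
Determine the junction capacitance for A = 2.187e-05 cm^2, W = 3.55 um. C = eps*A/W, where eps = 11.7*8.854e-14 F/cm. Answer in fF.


Step 1: eps_Si = 11.7 * 8.854e-14 = 1.035918e-12 F/cm
Step 2: W in cm = 3.55 * 1e-4 = 3.55e-04 cm
Step 3: C = 1.035918e-12 * 2.187e-05 / 3.55e-04 = 6.381838e-14 F
Step 4: C = 63.82 fF

63.82


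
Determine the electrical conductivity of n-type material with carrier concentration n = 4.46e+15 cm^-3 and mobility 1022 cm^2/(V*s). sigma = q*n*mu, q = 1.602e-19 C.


Step 1: sigma = q * n * mu
Step 2: sigma = 1.602e-19 * 4.46e+15 * 1022
Step 3: sigma = 7.302e-01 S/cm

7.302e-01


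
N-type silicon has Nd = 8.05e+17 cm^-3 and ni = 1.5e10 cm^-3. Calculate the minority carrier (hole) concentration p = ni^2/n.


Step 1: Since Nd >> ni, n ≈ Nd = 8.05e+17 cm^-3
Step 2: p = ni^2 / n = (1.5e10)^2 / 8.05e+17
Step 3: p = 2.25e20 / 8.05e+17 = 2.80e+02 cm^-3

2.80e+02


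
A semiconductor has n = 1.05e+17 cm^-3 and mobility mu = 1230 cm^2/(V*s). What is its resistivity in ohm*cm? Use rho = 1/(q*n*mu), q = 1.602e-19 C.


Step 1: sigma = q * n * mu = 1.602e-19 * 1.05e+17 * 1230 = 2.06898e+01 S/cm
Step 2: rho = 1 / sigma = 1 / 2.06898e+01 = 0.04833 ohm*cm

0.04833


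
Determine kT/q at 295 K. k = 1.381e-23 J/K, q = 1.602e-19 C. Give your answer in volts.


Step 1: kT = 1.381e-23 * 295 = 4.07395e-21 J
Step 2: Vt = kT/q = 4.07395e-21 / 1.602e-19
Step 3: Vt = 0.02543 V

0.02543


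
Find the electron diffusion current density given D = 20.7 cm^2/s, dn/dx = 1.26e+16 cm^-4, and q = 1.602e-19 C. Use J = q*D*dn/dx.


Step 1: J = q * D * (dn/dx)
Step 2: J = 1.602e-19 * 20.7 * 1.26e+16
Step 3: J = 4.18e-02 A/cm^2

4.18e-02


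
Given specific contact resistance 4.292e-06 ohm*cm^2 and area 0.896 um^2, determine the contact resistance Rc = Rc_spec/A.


Step 1: Convert area to cm^2: 0.896 um^2 = 8.9600e-09 cm^2
Step 2: Rc = Rc_spec / A = 4.292e-06 / 8.9600e-09
Step 3: Rc = 4.79e+02 ohms

4.79e+02


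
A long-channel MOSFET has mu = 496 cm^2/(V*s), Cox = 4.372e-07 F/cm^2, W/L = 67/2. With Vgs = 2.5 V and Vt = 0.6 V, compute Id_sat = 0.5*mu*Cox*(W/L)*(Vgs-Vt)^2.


Step 1: Overdrive voltage Vov = Vgs - Vt = 2.5 - 0.6 = 1.9 V
Step 2: W/L = 67/2 = 33.5
Step 3: Id = 0.5 * 496 * 4.372e-07 * 33.5 * 1.9^2
Step 4: Id = 1.31e-02 A

1.31e-02


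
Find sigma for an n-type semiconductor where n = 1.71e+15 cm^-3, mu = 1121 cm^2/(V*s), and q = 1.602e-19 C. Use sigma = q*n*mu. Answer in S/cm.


Step 1: sigma = q * n * mu
Step 2: sigma = 1.602e-19 * 1.71e+15 * 1121
Step 3: sigma = 3.071e-01 S/cm

3.071e-01


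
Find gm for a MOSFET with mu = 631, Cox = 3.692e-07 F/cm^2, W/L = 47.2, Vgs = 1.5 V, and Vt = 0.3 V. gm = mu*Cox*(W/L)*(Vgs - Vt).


Step 1: Vov = Vgs - Vt = 1.5 - 0.3 = 1.2 V
Step 2: gm = mu * Cox * (W/L) * Vov
Step 3: gm = 631 * 3.692e-07 * 47.2 * 1.2 = 1.32e-02 S

1.32e-02


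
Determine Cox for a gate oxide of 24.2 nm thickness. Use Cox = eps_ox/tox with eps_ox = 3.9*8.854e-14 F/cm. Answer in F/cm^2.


Step 1: eps_ox = 3.9 * 8.854e-14 = 3.45306e-13 F/cm
Step 2: tox in cm = 24.2 nm * 1e-7 = 2.4200e-06 cm
Step 3: Cox = 3.45306e-13 / 2.4200e-06 = 1.43e-07 F/cm^2

1.43e-07


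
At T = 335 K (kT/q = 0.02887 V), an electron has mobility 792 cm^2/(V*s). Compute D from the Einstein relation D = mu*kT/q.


Step 1: D = mu * (kT/q)
Step 2: D = 792 * 0.02887
Step 3: D = 22.87 cm^2/s

22.87


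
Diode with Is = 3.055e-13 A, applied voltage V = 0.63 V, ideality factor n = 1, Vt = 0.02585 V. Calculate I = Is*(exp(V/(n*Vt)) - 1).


Step 1: V/(n*Vt) = 0.63/(1*0.02585) = 24.3714
Step 2: exp(24.3714) = 3.8403e+10
Step 3: I = 3.055e-13 * (3.8403e+10 - 1) = 1.17e-02 A

1.17e-02


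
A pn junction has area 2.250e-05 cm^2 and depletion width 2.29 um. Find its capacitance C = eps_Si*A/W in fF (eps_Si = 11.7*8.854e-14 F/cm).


Step 1: eps_Si = 11.7 * 8.854e-14 = 1.035918e-12 F/cm
Step 2: W in cm = 2.29 * 1e-4 = 2.29e-04 cm
Step 3: C = 1.035918e-12 * 2.250e-05 / 2.29e-04 = 1.017823e-13 F
Step 4: C = 101.78 fF

101.78


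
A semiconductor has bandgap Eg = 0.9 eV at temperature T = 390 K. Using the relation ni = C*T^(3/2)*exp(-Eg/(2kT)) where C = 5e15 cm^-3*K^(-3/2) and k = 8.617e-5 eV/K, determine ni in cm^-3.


Step 1: Compute kT = 8.617e-5 * 390 = 0.0336063 eV
Step 2: Exponent = -Eg/(2kT) = -0.9/(2*0.0336063) = -13.39035
Step 3: T^(3/2) = 390^1.5 = 7701.88
Step 4: ni = 5e15 * 7701.88 * exp(-13.39035) = 5.89e+13 cm^-3

5.89e+13


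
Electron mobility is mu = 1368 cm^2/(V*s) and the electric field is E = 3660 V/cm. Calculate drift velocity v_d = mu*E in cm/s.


Step 1: v_d = mu * E
Step 2: v_d = 1368 * 3660 = 5006880
Step 3: v_d = 5.01e+06 cm/s

5.01e+06


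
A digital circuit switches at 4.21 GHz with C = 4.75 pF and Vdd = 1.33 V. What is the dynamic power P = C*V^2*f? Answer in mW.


Step 1: V^2 = 1.33^2 = 1.7689 V^2
Step 2: P = C*V^2*f = 4.75e-12 F * 1.7689 * 4.21e9 Hz
Step 3: P = 3.537357775e-02 W
Step 4: P = 35.374 mW

35.374


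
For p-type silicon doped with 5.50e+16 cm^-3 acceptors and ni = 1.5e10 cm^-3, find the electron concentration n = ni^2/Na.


Step 1: Majority hole concentration p ≈ Na = 5.50e+16 cm^-3
Step 2: n = ni^2 / Na = (1.5e10)^2 / 5.50e+16
Step 3: n = 4.09e+03 cm^-3

4.09e+03


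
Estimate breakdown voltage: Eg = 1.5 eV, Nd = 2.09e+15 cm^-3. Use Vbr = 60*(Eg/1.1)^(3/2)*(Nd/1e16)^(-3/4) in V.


Step 1: Eg/1.1 = 1.5/1.1 = 1.363636
Step 2: (Eg/1.1)^1.5 = 1.363636^1.5 = 1.592384
Step 3: (Nd/1e16)^(-0.75) = (0.209)^(-0.75) = 3.235119
Step 4: Vbr = 60 * 1.592384 * 3.235119 = 309.1 V

309.1


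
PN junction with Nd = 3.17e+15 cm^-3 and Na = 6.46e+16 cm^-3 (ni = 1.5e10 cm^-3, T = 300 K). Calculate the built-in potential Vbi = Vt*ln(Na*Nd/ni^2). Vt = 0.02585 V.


Step 1: Compute Na*Nd/ni^2 = 6.46e+16 * 3.17e+15 / (1.5e10)^2 = 9.1014e+11
Step 2: ln(9.1014e+11) = 27.5369
Step 3: Vbi = 0.02585 * 27.5369 = 0.712 V

0.712


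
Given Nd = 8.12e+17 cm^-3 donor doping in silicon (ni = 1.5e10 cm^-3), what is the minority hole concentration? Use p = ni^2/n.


Step 1: Since Nd >> ni, n ≈ Nd = 8.12e+17 cm^-3
Step 2: p = ni^2 / n = (1.5e10)^2 / 8.12e+17
Step 3: p = 2.25e20 / 8.12e+17 = 2.77e+02 cm^-3

2.77e+02


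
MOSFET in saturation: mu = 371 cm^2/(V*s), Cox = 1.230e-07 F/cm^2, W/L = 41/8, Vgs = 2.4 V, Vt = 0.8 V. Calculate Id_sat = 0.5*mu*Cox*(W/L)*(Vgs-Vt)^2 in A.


Step 1: Overdrive voltage Vov = Vgs - Vt = 2.4 - 0.8 = 1.6 V
Step 2: W/L = 41/8 = 5.125
Step 3: Id = 0.5 * 371 * 1.230e-07 * 5.125 * 1.6^2
Step 4: Id = 2.99e-04 A

2.99e-04


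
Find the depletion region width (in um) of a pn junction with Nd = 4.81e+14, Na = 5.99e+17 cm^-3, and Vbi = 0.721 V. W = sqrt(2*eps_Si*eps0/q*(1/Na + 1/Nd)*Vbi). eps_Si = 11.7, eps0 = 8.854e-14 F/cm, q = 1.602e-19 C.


Step 1: 1/Na + 1/Nd = 1/5.99e+17 + 1/4.81e+14 = 2.08067e-15
Step 2: 2*eps*eps0/q = 2*11.7*8.854e-14/1.602e-19 = 1.293281e+07
Step 3: W^2 = 1.293281e+07 * 2.08067e-15 * 0.721 = 1.94013e-08
Step 4: W = sqrt(1.94013e-08) = 1.393e-04 cm = 1.393 um

1.393


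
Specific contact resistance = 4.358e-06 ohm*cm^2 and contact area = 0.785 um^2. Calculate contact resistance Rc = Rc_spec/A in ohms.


Step 1: Convert area to cm^2: 0.785 um^2 = 7.8500e-09 cm^2
Step 2: Rc = Rc_spec / A = 4.358e-06 / 7.8500e-09
Step 3: Rc = 5.55e+02 ohms

5.55e+02


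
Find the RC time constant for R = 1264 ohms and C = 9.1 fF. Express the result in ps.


Step 1: tau = R * C
Step 2: tau = 1264 * 9.1 fF = 1264 * 9.1e-15 F
Step 3: tau = 1.15024e-11 s = 11.5024 ps

11.5024


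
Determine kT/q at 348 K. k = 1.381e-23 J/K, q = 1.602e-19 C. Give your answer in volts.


Step 1: kT = 1.381e-23 * 348 = 4.80588e-21 J
Step 2: Vt = kT/q = 4.80588e-21 / 1.602e-19
Step 3: Vt = 0.03 V

0.03


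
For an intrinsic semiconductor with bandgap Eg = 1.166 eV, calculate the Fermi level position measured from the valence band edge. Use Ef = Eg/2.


Step 1: For an intrinsic semiconductor, the Fermi level sits at midgap.
Step 2: Ef = Eg / 2 = 1.166 / 2 = 0.583 eV

0.583


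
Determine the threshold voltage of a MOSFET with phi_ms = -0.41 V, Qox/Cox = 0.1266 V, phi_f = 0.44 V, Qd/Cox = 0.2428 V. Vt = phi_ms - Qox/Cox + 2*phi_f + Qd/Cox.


Step 1: Vt = phi_ms - Qox/Cox + 2*phi_f + Qd/Cox
Step 2: Vt = -0.41 - 0.1266 + 2*0.44 + 0.2428
Step 3: Vt = -0.41 - 0.1266 + 0.88 + 0.2428
Step 4: Vt = 0.5862 V

0.5862


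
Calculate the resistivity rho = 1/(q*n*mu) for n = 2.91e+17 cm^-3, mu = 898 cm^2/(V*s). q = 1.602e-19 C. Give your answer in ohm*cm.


Step 1: sigma = q * n * mu = 1.602e-19 * 2.91e+17 * 898 = 4.18631e+01 S/cm
Step 2: rho = 1 / sigma = 1 / 4.18631e+01 = 0.02389 ohm*cm

0.02389


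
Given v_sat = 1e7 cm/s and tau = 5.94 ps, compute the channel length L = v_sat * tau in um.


Step 1: tau in seconds = 5.94 ps * 1e-12 = 5.9400e-12 s
Step 2: L = v_sat * tau = 1e7 * 5.9400e-12 = 5.9400e-05 cm
Step 3: L in um = 5.9400e-05 * 1e4 = 0.594 um

0.594


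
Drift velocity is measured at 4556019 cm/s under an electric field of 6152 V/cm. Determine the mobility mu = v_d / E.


Step 1: mu = v_d / E
Step 2: mu = 4556019 / 6152
Step 3: mu = 740.58 cm^2/(V*s)

740.58


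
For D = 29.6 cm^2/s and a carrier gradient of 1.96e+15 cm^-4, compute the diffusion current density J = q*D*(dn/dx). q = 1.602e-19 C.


Step 1: J = q * D * (dn/dx)
Step 2: J = 1.602e-19 * 29.6 * 1.96e+15
Step 3: J = 9.29e-03 A/cm^2

9.29e-03


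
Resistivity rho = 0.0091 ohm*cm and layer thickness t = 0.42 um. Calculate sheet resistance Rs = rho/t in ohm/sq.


Step 1: Convert thickness to cm: t = 0.42 um = 4.2000e-05 cm
Step 2: Rs = rho / t = 0.0091 / 4.2000e-05
Step 3: Rs = 216.7 ohm/sq

216.7


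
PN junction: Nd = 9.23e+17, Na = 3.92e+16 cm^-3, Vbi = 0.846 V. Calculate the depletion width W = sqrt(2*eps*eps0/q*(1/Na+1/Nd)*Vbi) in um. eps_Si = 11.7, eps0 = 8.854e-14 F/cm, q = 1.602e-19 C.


Step 1: 1/Na + 1/Nd = 1/3.92e+16 + 1/9.23e+17 = 2.65936e-17
Step 2: 2*eps*eps0/q = 2*11.7*8.854e-14/1.602e-19 = 1.293281e+07
Step 3: W^2 = 1.293281e+07 * 2.65936e-17 * 0.846 = 2.90965e-10
Step 4: W = sqrt(2.90965e-10) = 1.706e-05 cm = 0.1706 um

0.1706


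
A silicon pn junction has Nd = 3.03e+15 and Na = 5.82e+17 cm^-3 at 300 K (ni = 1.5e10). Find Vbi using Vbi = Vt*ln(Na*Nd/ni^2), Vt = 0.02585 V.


Step 1: Compute Na*Nd/ni^2 = 5.82e+17 * 3.03e+15 / (1.5e10)^2 = 7.8376e+12
Step 2: ln(7.8376e+12) = 29.6900
Step 3: Vbi = 0.02585 * 29.6900 = 0.767 V

0.767


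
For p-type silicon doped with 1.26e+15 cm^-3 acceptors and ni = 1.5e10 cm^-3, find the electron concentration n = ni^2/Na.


Step 1: Majority hole concentration p ≈ Na = 1.26e+15 cm^-3
Step 2: n = ni^2 / Na = (1.5e10)^2 / 1.26e+15
Step 3: n = 1.79e+05 cm^-3

1.79e+05


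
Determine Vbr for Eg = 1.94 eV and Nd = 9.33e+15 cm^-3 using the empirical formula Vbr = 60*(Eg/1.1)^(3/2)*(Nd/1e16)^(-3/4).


Step 1: Eg/1.1 = 1.94/1.1 = 1.763636
Step 2: (Eg/1.1)^1.5 = 1.763636^1.5 = 2.342143
Step 3: (Nd/1e16)^(-0.75) = (0.933)^(-0.75) = 1.053389
Step 4: Vbr = 60 * 2.342143 * 1.053389 = 148.0 V

148.0


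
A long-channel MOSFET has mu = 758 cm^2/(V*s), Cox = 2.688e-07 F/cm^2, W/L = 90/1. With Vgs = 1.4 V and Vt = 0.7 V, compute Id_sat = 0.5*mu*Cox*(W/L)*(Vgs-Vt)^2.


Step 1: Overdrive voltage Vov = Vgs - Vt = 1.4 - 0.7 = 0.7 V
Step 2: W/L = 90/1 = 90
Step 3: Id = 0.5 * 758 * 2.688e-07 * 90 * 0.7^2
Step 4: Id = 4.49e-03 A

4.49e-03


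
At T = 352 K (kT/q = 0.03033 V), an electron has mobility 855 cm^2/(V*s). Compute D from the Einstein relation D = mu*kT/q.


Step 1: D = mu * (kT/q)
Step 2: D = 855 * 0.03033
Step 3: D = 25.93 cm^2/s

25.93


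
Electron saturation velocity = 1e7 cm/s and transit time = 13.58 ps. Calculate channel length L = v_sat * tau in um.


Step 1: tau in seconds = 13.58 ps * 1e-12 = 1.3580e-11 s
Step 2: L = v_sat * tau = 1e7 * 1.3580e-11 = 1.3580e-04 cm
Step 3: L in um = 1.3580e-04 * 1e4 = 1.358 um

1.358


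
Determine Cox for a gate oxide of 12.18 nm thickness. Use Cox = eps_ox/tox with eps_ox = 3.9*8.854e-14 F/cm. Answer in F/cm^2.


Step 1: eps_ox = 3.9 * 8.854e-14 = 3.45306e-13 F/cm
Step 2: tox in cm = 12.18 nm * 1e-7 = 1.2180e-06 cm
Step 3: Cox = 3.45306e-13 / 1.2180e-06 = 2.84e-07 F/cm^2

2.84e-07


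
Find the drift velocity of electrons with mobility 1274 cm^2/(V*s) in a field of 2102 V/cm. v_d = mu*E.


Step 1: v_d = mu * E
Step 2: v_d = 1274 * 2102 = 2677948
Step 3: v_d = 2.68e+06 cm/s

2.68e+06


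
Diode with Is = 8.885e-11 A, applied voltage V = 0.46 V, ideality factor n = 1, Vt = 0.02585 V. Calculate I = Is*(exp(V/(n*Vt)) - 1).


Step 1: V/(n*Vt) = 0.46/(1*0.02585) = 17.7950
Step 2: exp(17.7950) = 5.3490e+07
Step 3: I = 8.885e-11 * (5.3490e+07 - 1) = 4.75e-03 A

4.75e-03


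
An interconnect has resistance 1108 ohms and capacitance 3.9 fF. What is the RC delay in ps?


Step 1: tau = R * C
Step 2: tau = 1108 * 3.9 fF = 1108 * 3.9e-15 F
Step 3: tau = 4.3212e-12 s = 4.3212 ps

4.3212


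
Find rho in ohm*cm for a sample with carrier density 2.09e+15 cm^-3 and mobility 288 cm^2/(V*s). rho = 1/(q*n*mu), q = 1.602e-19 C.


Step 1: sigma = q * n * mu = 1.602e-19 * 2.09e+15 * 288 = 9.64276e-02 S/cm
Step 2: rho = 1 / sigma = 1 / 9.64276e-02 = 10.37 ohm*cm

10.37


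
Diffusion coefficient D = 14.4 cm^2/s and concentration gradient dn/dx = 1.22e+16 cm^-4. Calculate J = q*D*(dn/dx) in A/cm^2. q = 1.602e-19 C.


Step 1: J = q * D * (dn/dx)
Step 2: J = 1.602e-19 * 14.4 * 1.22e+16
Step 3: J = 2.81e-02 A/cm^2

2.81e-02


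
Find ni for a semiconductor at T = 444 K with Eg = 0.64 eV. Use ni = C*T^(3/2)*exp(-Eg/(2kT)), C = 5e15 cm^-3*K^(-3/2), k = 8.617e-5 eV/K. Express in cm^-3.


Step 1: Compute kT = 8.617e-5 * 444 = 0.03825948 eV
Step 2: Exponent = -Eg/(2kT) = -0.64/(2*0.03825948) = -8.36394
Step 3: T^(3/2) = 444^1.5 = 9355.66
Step 4: ni = 5e15 * 9355.66 * exp(-8.36394) = 1.09e+16 cm^-3

1.09e+16


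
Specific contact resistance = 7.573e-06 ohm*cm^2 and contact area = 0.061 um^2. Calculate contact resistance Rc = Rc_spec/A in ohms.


Step 1: Convert area to cm^2: 0.061 um^2 = 6.1000e-10 cm^2
Step 2: Rc = Rc_spec / A = 7.573e-06 / 6.1000e-10
Step 3: Rc = 1.24e+04 ohms

1.24e+04


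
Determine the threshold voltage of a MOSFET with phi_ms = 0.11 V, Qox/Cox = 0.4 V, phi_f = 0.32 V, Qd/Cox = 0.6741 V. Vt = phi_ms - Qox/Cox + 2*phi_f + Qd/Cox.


Step 1: Vt = phi_ms - Qox/Cox + 2*phi_f + Qd/Cox
Step 2: Vt = 0.11 - 0.4 + 2*0.32 + 0.6741
Step 3: Vt = 0.11 - 0.4 + 0.64 + 0.6741
Step 4: Vt = 1.0241 V

1.0241


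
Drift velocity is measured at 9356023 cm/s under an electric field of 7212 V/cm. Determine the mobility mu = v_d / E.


Step 1: mu = v_d / E
Step 2: mu = 9356023 / 7212
Step 3: mu = 1297.29 cm^2/(V*s)

1297.29


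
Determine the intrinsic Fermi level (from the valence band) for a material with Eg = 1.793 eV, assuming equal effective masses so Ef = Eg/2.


Step 1: For an intrinsic semiconductor, the Fermi level sits at midgap.
Step 2: Ef = Eg / 2 = 1.793 / 2 = 0.8965 eV

0.8965


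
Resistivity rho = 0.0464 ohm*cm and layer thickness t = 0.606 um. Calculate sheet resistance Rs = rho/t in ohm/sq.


Step 1: Convert thickness to cm: t = 0.606 um = 6.0600e-05 cm
Step 2: Rs = rho / t = 0.0464 / 6.0600e-05
Step 3: Rs = 765.7 ohm/sq

765.7


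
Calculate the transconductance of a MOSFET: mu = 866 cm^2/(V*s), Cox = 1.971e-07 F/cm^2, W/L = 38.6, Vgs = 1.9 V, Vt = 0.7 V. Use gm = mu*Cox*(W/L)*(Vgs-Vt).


Step 1: Vov = Vgs - Vt = 1.9 - 0.7 = 1.2 V
Step 2: gm = mu * Cox * (W/L) * Vov
Step 3: gm = 866 * 1.971e-07 * 38.6 * 1.2 = 7.91e-03 S

7.91e-03


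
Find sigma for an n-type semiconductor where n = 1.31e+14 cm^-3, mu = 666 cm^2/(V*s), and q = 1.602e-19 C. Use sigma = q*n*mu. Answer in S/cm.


Step 1: sigma = q * n * mu
Step 2: sigma = 1.602e-19 * 1.31e+14 * 666
Step 3: sigma = 1.398e-02 S/cm

1.398e-02


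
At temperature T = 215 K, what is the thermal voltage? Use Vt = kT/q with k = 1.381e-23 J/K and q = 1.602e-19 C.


Step 1: kT = 1.381e-23 * 215 = 2.96915e-21 J
Step 2: Vt = kT/q = 2.96915e-21 / 1.602e-19
Step 3: Vt = 0.01853 V

0.01853


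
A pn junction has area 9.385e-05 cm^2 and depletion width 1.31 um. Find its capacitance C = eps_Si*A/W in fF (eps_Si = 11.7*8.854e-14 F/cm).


Step 1: eps_Si = 11.7 * 8.854e-14 = 1.035918e-12 F/cm
Step 2: W in cm = 1.31 * 1e-4 = 1.31e-04 cm
Step 3: C = 1.035918e-12 * 9.385e-05 / 1.31e-04 = 7.421443e-13 F
Step 4: C = 742.14 fF

742.14


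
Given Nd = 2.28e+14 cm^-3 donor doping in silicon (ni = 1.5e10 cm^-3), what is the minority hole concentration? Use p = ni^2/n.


Step 1: Since Nd >> ni, n ≈ Nd = 2.28e+14 cm^-3
Step 2: p = ni^2 / n = (1.5e10)^2 / 2.28e+14
Step 3: p = 2.25e20 / 2.28e+14 = 9.87e+05 cm^-3

9.87e+05


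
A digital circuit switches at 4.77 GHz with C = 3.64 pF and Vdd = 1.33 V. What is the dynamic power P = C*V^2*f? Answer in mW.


Step 1: V^2 = 1.33^2 = 1.7689 V^2
Step 2: P = C*V^2*f = 3.64e-12 F * 1.7689 * 4.77e9 Hz
Step 3: P = 3.071305692e-02 W
Step 4: P = 30.713 mW

30.713


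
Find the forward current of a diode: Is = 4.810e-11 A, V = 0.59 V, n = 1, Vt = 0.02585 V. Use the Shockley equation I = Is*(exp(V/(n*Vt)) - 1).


Step 1: V/(n*Vt) = 0.59/(1*0.02585) = 22.8240
Step 2: exp(22.8240) = 8.1722e+09
Step 3: I = 4.810e-11 * (8.1722e+09 - 1) = 3.93e-01 A

3.93e-01


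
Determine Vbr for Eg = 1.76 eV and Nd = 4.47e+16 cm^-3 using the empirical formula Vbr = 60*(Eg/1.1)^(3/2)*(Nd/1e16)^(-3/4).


Step 1: Eg/1.1 = 1.76/1.1 = 1.600000
Step 2: (Eg/1.1)^1.5 = 1.600000^1.5 = 2.023858
Step 3: (Nd/1e16)^(-0.75) = (4.47)^(-0.75) = 0.325289
Step 4: Vbr = 60 * 2.023858 * 0.325289 = 39.5 V

39.5


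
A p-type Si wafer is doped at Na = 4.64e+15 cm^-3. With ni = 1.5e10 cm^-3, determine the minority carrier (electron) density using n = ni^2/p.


Step 1: Majority hole concentration p ≈ Na = 4.64e+15 cm^-3
Step 2: n = ni^2 / Na = (1.5e10)^2 / 4.64e+15
Step 3: n = 4.85e+04 cm^-3

4.85e+04


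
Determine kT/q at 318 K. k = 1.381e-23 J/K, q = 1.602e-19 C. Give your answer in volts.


Step 1: kT = 1.381e-23 * 318 = 4.39158e-21 J
Step 2: Vt = kT/q = 4.39158e-21 / 1.602e-19
Step 3: Vt = 0.02741 V

0.02741


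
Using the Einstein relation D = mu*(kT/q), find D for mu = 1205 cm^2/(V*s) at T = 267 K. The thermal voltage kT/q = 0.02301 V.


Step 1: D = mu * (kT/q)
Step 2: D = 1205 * 0.02301
Step 3: D = 27.73 cm^2/s

27.73


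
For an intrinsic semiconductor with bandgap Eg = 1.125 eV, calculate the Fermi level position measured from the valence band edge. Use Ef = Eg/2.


Step 1: For an intrinsic semiconductor, the Fermi level sits at midgap.
Step 2: Ef = Eg / 2 = 1.125 / 2 = 0.5625 eV

0.5625


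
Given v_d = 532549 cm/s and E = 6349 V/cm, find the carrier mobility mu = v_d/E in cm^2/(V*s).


Step 1: mu = v_d / E
Step 2: mu = 532549 / 6349
Step 3: mu = 83.88 cm^2/(V*s)

83.88


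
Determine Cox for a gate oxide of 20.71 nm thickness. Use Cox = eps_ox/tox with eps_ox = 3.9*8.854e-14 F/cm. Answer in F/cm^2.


Step 1: eps_ox = 3.9 * 8.854e-14 = 3.45306e-13 F/cm
Step 2: tox in cm = 20.71 nm * 1e-7 = 2.0710e-06 cm
Step 3: Cox = 3.45306e-13 / 2.0710e-06 = 1.67e-07 F/cm^2

1.67e-07


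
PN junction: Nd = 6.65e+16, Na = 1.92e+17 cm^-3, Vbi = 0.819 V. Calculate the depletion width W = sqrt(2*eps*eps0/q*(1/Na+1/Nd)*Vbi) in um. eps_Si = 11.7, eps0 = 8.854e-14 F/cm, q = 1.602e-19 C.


Step 1: 1/Na + 1/Nd = 1/1.92e+17 + 1/6.65e+16 = 2.02459e-17
Step 2: 2*eps*eps0/q = 2*11.7*8.854e-14/1.602e-19 = 1.293281e+07
Step 3: W^2 = 1.293281e+07 * 2.02459e-17 * 0.819 = 2.14444e-10
Step 4: W = sqrt(2.14444e-10) = 1.464e-05 cm = 0.1464 um

0.1464


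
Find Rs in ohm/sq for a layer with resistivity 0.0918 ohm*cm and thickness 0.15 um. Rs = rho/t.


Step 1: Convert thickness to cm: t = 0.15 um = 1.5000e-05 cm
Step 2: Rs = rho / t = 0.0918 / 1.5000e-05
Step 3: Rs = 6120.0 ohm/sq

6120.0


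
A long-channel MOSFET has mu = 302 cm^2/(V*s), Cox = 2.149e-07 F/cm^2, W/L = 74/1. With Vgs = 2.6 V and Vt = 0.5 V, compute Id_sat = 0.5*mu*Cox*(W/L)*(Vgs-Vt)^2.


Step 1: Overdrive voltage Vov = Vgs - Vt = 2.6 - 0.5 = 2.1 V
Step 2: W/L = 74/1 = 74
Step 3: Id = 0.5 * 302 * 2.149e-07 * 74 * 2.1^2
Step 4: Id = 1.06e-02 A

1.06e-02


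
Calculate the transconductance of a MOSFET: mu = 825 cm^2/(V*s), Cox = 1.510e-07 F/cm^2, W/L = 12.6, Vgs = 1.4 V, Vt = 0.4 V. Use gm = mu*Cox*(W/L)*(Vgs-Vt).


Step 1: Vov = Vgs - Vt = 1.4 - 0.4 = 1.0 V
Step 2: gm = mu * Cox * (W/L) * Vov
Step 3: gm = 825 * 1.510e-07 * 12.6 * 1.0 = 1.57e-03 S

1.57e-03


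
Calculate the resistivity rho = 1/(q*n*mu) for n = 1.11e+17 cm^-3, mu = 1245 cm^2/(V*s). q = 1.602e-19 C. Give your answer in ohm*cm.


Step 1: sigma = q * n * mu = 1.602e-19 * 1.11e+17 * 1245 = 2.21388e+01 S/cm
Step 2: rho = 1 / sigma = 1 / 2.21388e+01 = 0.04517 ohm*cm

0.04517


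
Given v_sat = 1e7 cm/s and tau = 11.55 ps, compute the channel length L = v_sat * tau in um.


Step 1: tau in seconds = 11.55 ps * 1e-12 = 1.1550e-11 s
Step 2: L = v_sat * tau = 1e7 * 1.1550e-11 = 1.1550e-04 cm
Step 3: L in um = 1.1550e-04 * 1e4 = 1.155 um

1.155


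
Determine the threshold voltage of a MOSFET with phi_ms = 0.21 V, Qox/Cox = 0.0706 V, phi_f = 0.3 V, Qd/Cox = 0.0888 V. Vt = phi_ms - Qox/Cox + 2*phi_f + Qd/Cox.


Step 1: Vt = phi_ms - Qox/Cox + 2*phi_f + Qd/Cox
Step 2: Vt = 0.21 - 0.0706 + 2*0.3 + 0.0888
Step 3: Vt = 0.21 - 0.0706 + 0.6 + 0.0888
Step 4: Vt = 0.8282 V

0.8282


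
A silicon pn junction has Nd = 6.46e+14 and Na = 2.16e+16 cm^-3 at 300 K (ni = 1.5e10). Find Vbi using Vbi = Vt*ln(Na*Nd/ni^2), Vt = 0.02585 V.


Step 1: Compute Na*Nd/ni^2 = 2.16e+16 * 6.46e+14 / (1.5e10)^2 = 6.2016e+10
Step 2: ln(6.2016e+10) = 24.8507
Step 3: Vbi = 0.02585 * 24.8507 = 0.642 V

0.642


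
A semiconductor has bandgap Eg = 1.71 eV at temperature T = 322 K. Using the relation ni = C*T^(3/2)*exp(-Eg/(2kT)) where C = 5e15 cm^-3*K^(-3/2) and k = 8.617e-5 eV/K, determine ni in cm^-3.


Step 1: Compute kT = 8.617e-5 * 322 = 0.02774674 eV
Step 2: Exponent = -Eg/(2kT) = -1.71/(2*0.02774674) = -30.81443
Step 3: T^(3/2) = 322^1.5 = 5778.08
Step 4: ni = 5e15 * 5778.08 * exp(-30.81443) = 1.20e+06 cm^-3

1.20e+06


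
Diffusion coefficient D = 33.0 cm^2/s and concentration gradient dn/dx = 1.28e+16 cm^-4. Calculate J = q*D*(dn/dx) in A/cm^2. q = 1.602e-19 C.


Step 1: J = q * D * (dn/dx)
Step 2: J = 1.602e-19 * 33.0 * 1.28e+16
Step 3: J = 6.77e-02 A/cm^2

6.77e-02


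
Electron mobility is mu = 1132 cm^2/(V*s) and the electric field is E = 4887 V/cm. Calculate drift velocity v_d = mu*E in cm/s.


Step 1: v_d = mu * E
Step 2: v_d = 1132 * 4887 = 5532084
Step 3: v_d = 5.53e+06 cm/s

5.53e+06


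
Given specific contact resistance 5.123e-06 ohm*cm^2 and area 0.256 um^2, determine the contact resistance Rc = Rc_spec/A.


Step 1: Convert area to cm^2: 0.256 um^2 = 2.5600e-09 cm^2
Step 2: Rc = Rc_spec / A = 5.123e-06 / 2.5600e-09
Step 3: Rc = 2.00e+03 ohms

2.00e+03


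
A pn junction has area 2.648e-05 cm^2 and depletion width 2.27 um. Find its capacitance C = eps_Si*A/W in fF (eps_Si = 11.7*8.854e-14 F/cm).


Step 1: eps_Si = 11.7 * 8.854e-14 = 1.035918e-12 F/cm
Step 2: W in cm = 2.27 * 1e-4 = 2.27e-04 cm
Step 3: C = 1.035918e-12 * 2.648e-05 / 2.27e-04 = 1.208419e-13 F
Step 4: C = 120.84 fF

120.84


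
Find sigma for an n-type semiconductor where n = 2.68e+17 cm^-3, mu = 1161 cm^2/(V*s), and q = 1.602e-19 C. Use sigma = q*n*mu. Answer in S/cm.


Step 1: sigma = q * n * mu
Step 2: sigma = 1.602e-19 * 2.68e+17 * 1161
Step 3: sigma = 4.985e+01 S/cm

4.985e+01


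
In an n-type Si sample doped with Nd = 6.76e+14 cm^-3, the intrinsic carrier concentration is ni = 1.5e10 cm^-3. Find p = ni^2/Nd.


Step 1: Since Nd >> ni, n ≈ Nd = 6.76e+14 cm^-3
Step 2: p = ni^2 / n = (1.5e10)^2 / 6.76e+14
Step 3: p = 2.25e20 / 6.76e+14 = 3.33e+05 cm^-3

3.33e+05


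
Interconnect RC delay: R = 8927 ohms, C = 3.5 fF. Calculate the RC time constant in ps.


Step 1: tau = R * C
Step 2: tau = 8927 * 3.5 fF = 8927 * 3.5e-15 F
Step 3: tau = 3.12445e-11 s = 31.2445 ps

31.2445


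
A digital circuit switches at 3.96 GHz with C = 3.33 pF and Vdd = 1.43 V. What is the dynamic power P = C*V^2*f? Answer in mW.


Step 1: V^2 = 1.43^2 = 2.0449 V^2
Step 2: P = C*V^2*f = 3.33e-12 F * 2.0449 * 3.96e9 Hz
Step 3: P = 2.696568732e-02 W
Step 4: P = 26.966 mW

26.966


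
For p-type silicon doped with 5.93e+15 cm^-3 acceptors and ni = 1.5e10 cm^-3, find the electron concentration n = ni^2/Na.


Step 1: Majority hole concentration p ≈ Na = 5.93e+15 cm^-3
Step 2: n = ni^2 / Na = (1.5e10)^2 / 5.93e+15
Step 3: n = 3.79e+04 cm^-3

3.79e+04


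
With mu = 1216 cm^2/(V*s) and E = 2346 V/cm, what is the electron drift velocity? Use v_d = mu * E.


Step 1: v_d = mu * E
Step 2: v_d = 1216 * 2346 = 2852736
Step 3: v_d = 2.85e+06 cm/s

2.85e+06


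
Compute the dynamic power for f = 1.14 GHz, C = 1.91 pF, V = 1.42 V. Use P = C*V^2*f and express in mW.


Step 1: V^2 = 1.42^2 = 2.0164 V^2
Step 2: P = C*V^2*f = 1.91e-12 F * 2.0164 * 1.14e9 Hz
Step 3: P = 4.39050936e-03 W
Step 4: P = 4.391 mW

4.391


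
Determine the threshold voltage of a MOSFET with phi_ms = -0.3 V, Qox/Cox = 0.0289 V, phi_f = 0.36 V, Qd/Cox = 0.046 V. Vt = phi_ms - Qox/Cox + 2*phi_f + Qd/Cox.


Step 1: Vt = phi_ms - Qox/Cox + 2*phi_f + Qd/Cox
Step 2: Vt = -0.3 - 0.0289 + 2*0.36 + 0.046
Step 3: Vt = -0.3 - 0.0289 + 0.72 + 0.046
Step 4: Vt = 0.4371 V

0.4371


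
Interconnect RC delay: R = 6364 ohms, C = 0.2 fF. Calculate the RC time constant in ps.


Step 1: tau = R * C
Step 2: tau = 6364 * 0.2 fF = 6364 * 2.0e-16 F
Step 3: tau = 1.2728e-12 s = 1.2728 ps

1.2728


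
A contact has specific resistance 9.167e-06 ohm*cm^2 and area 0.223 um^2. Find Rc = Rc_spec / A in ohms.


Step 1: Convert area to cm^2: 0.223 um^2 = 2.2300e-09 cm^2
Step 2: Rc = Rc_spec / A = 9.167e-06 / 2.2300e-09
Step 3: Rc = 4.11e+03 ohms

4.11e+03


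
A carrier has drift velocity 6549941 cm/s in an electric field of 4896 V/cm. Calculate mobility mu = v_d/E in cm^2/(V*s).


Step 1: mu = v_d / E
Step 2: mu = 6549941 / 4896
Step 3: mu = 1337.81 cm^2/(V*s)

1337.81


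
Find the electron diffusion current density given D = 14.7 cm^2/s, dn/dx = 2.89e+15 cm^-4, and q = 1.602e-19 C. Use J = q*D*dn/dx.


Step 1: J = q * D * (dn/dx)
Step 2: J = 1.602e-19 * 14.7 * 2.89e+15
Step 3: J = 6.81e-03 A/cm^2

6.81e-03


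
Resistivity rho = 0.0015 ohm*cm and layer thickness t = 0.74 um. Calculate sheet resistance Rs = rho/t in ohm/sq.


Step 1: Convert thickness to cm: t = 0.74 um = 7.4000e-05 cm
Step 2: Rs = rho / t = 0.0015 / 7.4000e-05
Step 3: Rs = 20.3 ohm/sq

20.3


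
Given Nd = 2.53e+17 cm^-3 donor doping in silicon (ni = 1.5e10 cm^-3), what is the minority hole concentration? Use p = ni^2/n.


Step 1: Since Nd >> ni, n ≈ Nd = 2.53e+17 cm^-3
Step 2: p = ni^2 / n = (1.5e10)^2 / 2.53e+17
Step 3: p = 2.25e20 / 2.53e+17 = 8.89e+02 cm^-3

8.89e+02


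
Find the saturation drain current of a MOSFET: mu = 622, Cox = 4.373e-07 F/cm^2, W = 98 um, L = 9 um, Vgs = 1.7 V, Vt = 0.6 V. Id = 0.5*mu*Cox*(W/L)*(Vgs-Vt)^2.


Step 1: Overdrive voltage Vov = Vgs - Vt = 1.7 - 0.6 = 1.1 V
Step 2: W/L = 98/9 = 10.8889
Step 3: Id = 0.5 * 622 * 4.373e-07 * 10.8889 * 1.1^2
Step 4: Id = 1.79e-03 A

1.79e-03


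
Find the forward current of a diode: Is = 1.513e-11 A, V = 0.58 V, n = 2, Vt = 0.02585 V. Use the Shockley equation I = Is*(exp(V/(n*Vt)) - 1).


Step 1: V/(n*Vt) = 0.58/(2*0.02585) = 11.2186
Step 2: exp(11.2186) = 7.4503e+04
Step 3: I = 1.513e-11 * (7.4503e+04 - 1) = 1.13e-06 A

1.13e-06


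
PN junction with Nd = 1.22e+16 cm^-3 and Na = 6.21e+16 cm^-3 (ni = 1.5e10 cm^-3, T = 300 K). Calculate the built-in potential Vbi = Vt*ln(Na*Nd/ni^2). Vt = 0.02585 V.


Step 1: Compute Na*Nd/ni^2 = 6.21e+16 * 1.22e+16 / (1.5e10)^2 = 3.3672e+12
Step 2: ln(3.3672e+12) = 28.8451
Step 3: Vbi = 0.02585 * 28.8451 = 0.746 V

0.746


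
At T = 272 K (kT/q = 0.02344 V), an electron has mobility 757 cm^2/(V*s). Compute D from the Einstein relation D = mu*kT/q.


Step 1: D = mu * (kT/q)
Step 2: D = 757 * 0.02344
Step 3: D = 17.74 cm^2/s

17.74


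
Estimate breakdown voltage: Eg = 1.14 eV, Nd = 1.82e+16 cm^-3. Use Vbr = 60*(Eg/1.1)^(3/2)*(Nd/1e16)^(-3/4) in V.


Step 1: Eg/1.1 = 1.14/1.1 = 1.036364
Step 2: (Eg/1.1)^1.5 = 1.036364^1.5 = 1.055039
Step 3: (Nd/1e16)^(-0.75) = (1.82)^(-0.75) = 0.638185
Step 4: Vbr = 60 * 1.055039 * 0.638185 = 40.4 V

40.4


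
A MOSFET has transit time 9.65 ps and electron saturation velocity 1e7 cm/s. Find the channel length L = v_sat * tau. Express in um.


Step 1: tau in seconds = 9.65 ps * 1e-12 = 9.6500e-12 s
Step 2: L = v_sat * tau = 1e7 * 9.6500e-12 = 9.6500e-05 cm
Step 3: L in um = 9.6500e-05 * 1e4 = 0.965 um

0.965


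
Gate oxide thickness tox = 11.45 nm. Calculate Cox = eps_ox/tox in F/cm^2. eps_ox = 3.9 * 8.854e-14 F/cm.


Step 1: eps_ox = 3.9 * 8.854e-14 = 3.45306e-13 F/cm
Step 2: tox in cm = 11.45 nm * 1e-7 = 1.1450e-06 cm
Step 3: Cox = 3.45306e-13 / 1.1450e-06 = 3.02e-07 F/cm^2

3.02e-07


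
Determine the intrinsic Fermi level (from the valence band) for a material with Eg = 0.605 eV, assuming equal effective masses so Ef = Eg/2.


Step 1: For an intrinsic semiconductor, the Fermi level sits at midgap.
Step 2: Ef = Eg / 2 = 0.605 / 2 = 0.3025 eV

0.3025


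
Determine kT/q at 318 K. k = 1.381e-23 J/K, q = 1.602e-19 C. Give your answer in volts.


Step 1: kT = 1.381e-23 * 318 = 4.39158e-21 J
Step 2: Vt = kT/q = 4.39158e-21 / 1.602e-19
Step 3: Vt = 0.02741 V

0.02741


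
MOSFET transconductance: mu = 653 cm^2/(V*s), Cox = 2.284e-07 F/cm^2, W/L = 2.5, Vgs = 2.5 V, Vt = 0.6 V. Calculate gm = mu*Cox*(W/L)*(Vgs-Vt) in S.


Step 1: Vov = Vgs - Vt = 2.5 - 0.6 = 1.9 V
Step 2: gm = mu * Cox * (W/L) * Vov
Step 3: gm = 653 * 2.284e-07 * 2.5 * 1.9 = 7.08e-04 S

7.08e-04


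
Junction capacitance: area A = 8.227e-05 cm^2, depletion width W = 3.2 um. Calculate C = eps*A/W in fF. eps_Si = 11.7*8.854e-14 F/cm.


Step 1: eps_Si = 11.7 * 8.854e-14 = 1.035918e-12 F/cm
Step 2: W in cm = 3.2 * 1e-4 = 3.20e-04 cm
Step 3: C = 1.035918e-12 * 8.227e-05 / 3.20e-04 = 2.663280e-13 F
Step 4: C = 266.33 fF

266.33


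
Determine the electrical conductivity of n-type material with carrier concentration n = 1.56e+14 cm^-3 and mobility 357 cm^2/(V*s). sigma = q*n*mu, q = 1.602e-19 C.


Step 1: sigma = q * n * mu
Step 2: sigma = 1.602e-19 * 1.56e+14 * 357
Step 3: sigma = 8.922e-03 S/cm

8.922e-03


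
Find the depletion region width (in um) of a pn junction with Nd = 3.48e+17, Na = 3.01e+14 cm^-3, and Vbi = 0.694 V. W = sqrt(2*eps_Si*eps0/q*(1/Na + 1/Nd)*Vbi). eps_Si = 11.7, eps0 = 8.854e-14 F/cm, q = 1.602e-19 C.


Step 1: 1/Na + 1/Nd = 1/3.01e+14 + 1/3.48e+17 = 3.32513e-15
Step 2: 2*eps*eps0/q = 2*11.7*8.854e-14/1.602e-19 = 1.293281e+07
Step 3: W^2 = 1.293281e+07 * 3.32513e-15 * 0.694 = 2.98443e-08
Step 4: W = sqrt(2.98443e-08) = 1.728e-04 cm = 1.728 um

1.728


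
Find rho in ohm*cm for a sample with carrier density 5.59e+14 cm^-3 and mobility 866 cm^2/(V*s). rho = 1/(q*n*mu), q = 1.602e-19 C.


Step 1: sigma = q * n * mu = 1.602e-19 * 5.59e+14 * 866 = 7.75519e-02 S/cm
Step 2: rho = 1 / sigma = 1 / 7.75519e-02 = 12.89 ohm*cm

12.89


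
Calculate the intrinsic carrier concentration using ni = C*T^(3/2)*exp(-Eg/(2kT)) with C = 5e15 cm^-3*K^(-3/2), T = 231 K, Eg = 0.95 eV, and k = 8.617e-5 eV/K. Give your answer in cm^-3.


Step 1: Compute kT = 8.617e-5 * 231 = 0.01990527 eV
Step 2: Exponent = -Eg/(2kT) = -0.95/(2*0.01990527) = -23.86303
Step 3: T^(3/2) = 231^1.5 = 3510.90
Step 4: ni = 5e15 * 3510.90 * exp(-23.86303) = 7.60e+08 cm^-3

7.60e+08


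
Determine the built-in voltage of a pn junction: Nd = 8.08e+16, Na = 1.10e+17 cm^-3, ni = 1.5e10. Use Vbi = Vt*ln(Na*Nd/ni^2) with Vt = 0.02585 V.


Step 1: Compute Na*Nd/ni^2 = 1.10e+17 * 8.08e+16 / (1.5e10)^2 = 3.9502e+13
Step 2: ln(3.9502e+13) = 31.3074
Step 3: Vbi = 0.02585 * 31.3074 = 0.809 V

0.809


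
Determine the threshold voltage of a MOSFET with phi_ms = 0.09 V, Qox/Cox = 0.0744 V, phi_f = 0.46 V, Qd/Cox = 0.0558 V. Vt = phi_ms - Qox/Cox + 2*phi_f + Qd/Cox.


Step 1: Vt = phi_ms - Qox/Cox + 2*phi_f + Qd/Cox
Step 2: Vt = 0.09 - 0.0744 + 2*0.46 + 0.0558
Step 3: Vt = 0.09 - 0.0744 + 0.92 + 0.0558
Step 4: Vt = 0.9914 V

0.9914


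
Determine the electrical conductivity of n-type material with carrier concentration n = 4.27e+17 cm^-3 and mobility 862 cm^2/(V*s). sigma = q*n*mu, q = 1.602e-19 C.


Step 1: sigma = q * n * mu
Step 2: sigma = 1.602e-19 * 4.27e+17 * 862
Step 3: sigma = 5.897e+01 S/cm

5.897e+01


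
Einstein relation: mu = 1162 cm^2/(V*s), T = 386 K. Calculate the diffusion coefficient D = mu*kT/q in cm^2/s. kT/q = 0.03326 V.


Step 1: D = mu * (kT/q)
Step 2: D = 1162 * 0.03326
Step 3: D = 38.65 cm^2/s

38.65


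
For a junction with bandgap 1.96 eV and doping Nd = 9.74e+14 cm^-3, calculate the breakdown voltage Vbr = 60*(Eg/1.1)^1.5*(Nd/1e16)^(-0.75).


Step 1: Eg/1.1 = 1.96/1.1 = 1.781818
Step 2: (Eg/1.1)^1.5 = 1.781818^1.5 = 2.378455
Step 3: (Nd/1e16)^(-0.75) = (0.0974)^(-0.75) = 5.735625
Step 4: Vbr = 60 * 2.378455 * 5.735625 = 818.5 V

818.5


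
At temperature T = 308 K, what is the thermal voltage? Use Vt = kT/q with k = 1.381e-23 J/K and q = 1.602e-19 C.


Step 1: kT = 1.381e-23 * 308 = 4.25348e-21 J
Step 2: Vt = kT/q = 4.25348e-21 / 1.602e-19
Step 3: Vt = 0.02655 V

0.02655


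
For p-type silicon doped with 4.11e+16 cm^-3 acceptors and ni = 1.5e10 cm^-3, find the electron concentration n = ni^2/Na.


Step 1: Majority hole concentration p ≈ Na = 4.11e+16 cm^-3
Step 2: n = ni^2 / Na = (1.5e10)^2 / 4.11e+16
Step 3: n = 5.47e+03 cm^-3

5.47e+03


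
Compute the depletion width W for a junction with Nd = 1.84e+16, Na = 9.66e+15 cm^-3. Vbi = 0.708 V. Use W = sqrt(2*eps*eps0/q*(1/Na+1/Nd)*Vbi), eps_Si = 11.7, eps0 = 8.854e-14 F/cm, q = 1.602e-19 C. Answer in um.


Step 1: 1/Na + 1/Nd = 1/9.66e+15 + 1/1.84e+16 = 1.57867e-16
Step 2: 2*eps*eps0/q = 2*11.7*8.854e-14/1.602e-19 = 1.293281e+07
Step 3: W^2 = 1.293281e+07 * 1.57867e-16 * 0.708 = 1.44550e-09
Step 4: W = sqrt(1.44550e-09) = 3.802e-05 cm = 0.3802 um

0.3802


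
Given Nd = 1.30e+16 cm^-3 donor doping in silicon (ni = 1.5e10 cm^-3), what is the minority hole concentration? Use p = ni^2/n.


Step 1: Since Nd >> ni, n ≈ Nd = 1.30e+16 cm^-3
Step 2: p = ni^2 / n = (1.5e10)^2 / 1.30e+16
Step 3: p = 2.25e20 / 1.30e+16 = 1.73e+04 cm^-3

1.73e+04


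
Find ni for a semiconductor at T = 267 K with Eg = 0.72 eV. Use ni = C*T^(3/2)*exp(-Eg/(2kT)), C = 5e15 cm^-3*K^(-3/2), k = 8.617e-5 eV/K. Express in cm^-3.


Step 1: Compute kT = 8.617e-5 * 267 = 0.02300739 eV
Step 2: Exponent = -Eg/(2kT) = -0.72/(2*0.02300739) = -15.64715
Step 3: T^(3/2) = 267^1.5 = 4362.82
Step 4: ni = 5e15 * 4362.82 * exp(-15.64715) = 3.49e+12 cm^-3

3.49e+12


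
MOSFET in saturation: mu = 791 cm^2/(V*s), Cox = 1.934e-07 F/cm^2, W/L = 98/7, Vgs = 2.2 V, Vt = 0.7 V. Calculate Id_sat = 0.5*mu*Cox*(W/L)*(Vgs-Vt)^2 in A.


Step 1: Overdrive voltage Vov = Vgs - Vt = 2.2 - 0.7 = 1.5 V
Step 2: W/L = 98/7 = 14
Step 3: Id = 0.5 * 791 * 1.934e-07 * 14 * 1.5^2
Step 4: Id = 2.41e-03 A

2.41e-03


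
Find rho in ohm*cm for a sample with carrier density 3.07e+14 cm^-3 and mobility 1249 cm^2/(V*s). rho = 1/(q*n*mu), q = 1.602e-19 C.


Step 1: sigma = q * n * mu = 1.602e-19 * 3.07e+14 * 1249 = 6.14276e-02 S/cm
Step 2: rho = 1 / sigma = 1 / 6.14276e-02 = 16.28 ohm*cm

16.28


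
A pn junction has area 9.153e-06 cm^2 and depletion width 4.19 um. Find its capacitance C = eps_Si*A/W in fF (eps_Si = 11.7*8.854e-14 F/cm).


Step 1: eps_Si = 11.7 * 8.854e-14 = 1.035918e-12 F/cm
Step 2: W in cm = 4.19 * 1e-4 = 4.19e-04 cm
Step 3: C = 1.035918e-12 * 9.153e-06 / 4.19e-04 = 2.262949e-14 F
Step 4: C = 22.63 fF

22.63


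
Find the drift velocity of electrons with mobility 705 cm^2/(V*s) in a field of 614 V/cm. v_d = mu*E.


Step 1: v_d = mu * E
Step 2: v_d = 705 * 614 = 432870
Step 3: v_d = 4.33e+05 cm/s

4.33e+05


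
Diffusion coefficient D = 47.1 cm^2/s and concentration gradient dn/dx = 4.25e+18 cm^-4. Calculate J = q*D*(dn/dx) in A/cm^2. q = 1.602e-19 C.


Step 1: J = q * D * (dn/dx)
Step 2: J = 1.602e-19 * 47.1 * 4.25e+18
Step 3: J = 3.21e+01 A/cm^2

3.21e+01


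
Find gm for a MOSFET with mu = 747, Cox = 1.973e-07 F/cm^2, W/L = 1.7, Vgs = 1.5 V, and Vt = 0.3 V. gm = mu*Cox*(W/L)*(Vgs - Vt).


Step 1: Vov = Vgs - Vt = 1.5 - 0.3 = 1.2 V
Step 2: gm = mu * Cox * (W/L) * Vov
Step 3: gm = 747 * 1.973e-07 * 1.7 * 1.2 = 3.01e-04 S

3.01e-04
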